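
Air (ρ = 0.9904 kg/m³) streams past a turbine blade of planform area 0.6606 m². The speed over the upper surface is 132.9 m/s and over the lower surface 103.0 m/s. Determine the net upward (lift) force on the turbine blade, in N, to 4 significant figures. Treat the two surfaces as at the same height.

2307 N

The faster flow above has the lower pressure; Bernoulli (same height) gives ΔP = ½ρ(v_up² − v_low²).
ΔP = ½·0.9904·(132.9² − 103.0²) = 3493 Pa.
Lift = ΔP · A = 3493 × 0.6606 = 2307 N.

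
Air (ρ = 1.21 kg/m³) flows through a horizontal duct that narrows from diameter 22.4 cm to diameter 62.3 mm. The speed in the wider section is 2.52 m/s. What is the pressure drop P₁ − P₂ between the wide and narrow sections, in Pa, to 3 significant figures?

ΔP = 638 Pa

By continuity, v₂ = v₁·A₁/A₂ = 2.52·(394/30.5) = 32.6 m/s.
The pipe is horizontal, so Bernoulli reduces to P₁ + ½ρv₁² = P₂ + ½ρv₂².
P₁ − P₂ = ½·1.21·(32.6² − 2.52²) = ½·1.21·1050 = 638 Pa.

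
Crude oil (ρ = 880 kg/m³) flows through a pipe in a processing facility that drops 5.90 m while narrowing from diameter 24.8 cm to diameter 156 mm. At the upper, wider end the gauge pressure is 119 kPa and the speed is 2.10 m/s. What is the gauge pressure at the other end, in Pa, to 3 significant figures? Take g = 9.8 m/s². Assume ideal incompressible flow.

Continuity gives A₁v₁ = A₂v₂, so v₂ = (483 cm²)/(191 cm²) × 2.10 m/s = 5.31 m/s.
Applying Bernoulli between the two ends and solving for P₂: P₂ = P₁ + ½ρ(v₁² − v₂²) − ρgΔh.
P₂ = 119000 + ½·880·(2.10² − 5.31²) − 880·9.8·(−5.90) = 119000 + (-10500) − (-50900) = 159000 Pa.

159000 Pa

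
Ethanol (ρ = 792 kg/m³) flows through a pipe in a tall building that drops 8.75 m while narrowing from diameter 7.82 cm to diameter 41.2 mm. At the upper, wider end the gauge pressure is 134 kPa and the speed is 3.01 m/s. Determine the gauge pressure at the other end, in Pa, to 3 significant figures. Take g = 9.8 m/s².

P₂ ≈ 159000 Pa

Mass conservation (A₁v₁ = A₂v₂) gives v₂ = 3.01 × 48.0/13.3 = 10.8 m/s.
Energy conservation along the streamline gives P₂ = P₁ − ½ρ(v₂² − v₁²) − ρg(h₂ − h₁).
P₂ = 134000 + ½·792·(3.01² − 10.8²) − 792·9.8·(−8.75) = 134000 + (-43000) − (-67900) = 159000 Pa.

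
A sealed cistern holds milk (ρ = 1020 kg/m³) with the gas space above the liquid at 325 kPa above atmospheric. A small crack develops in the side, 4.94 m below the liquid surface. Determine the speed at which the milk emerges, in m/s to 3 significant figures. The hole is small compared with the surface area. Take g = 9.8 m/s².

Take point 1 at the surface (v₁ ≈ 0) and point 2 at the hole (at atmospheric pressure). Bernoulli: P₁ + ρg h = P_atm + ½ρv₂².
With P₁ − P_atm = 325000 Pa, v₂ = √(2gh + 2ΔP/ρ) = √(2·9.8·4.94 + 2·325000/1020) = 27.1 m/s.

v ≈ 27.1 m/s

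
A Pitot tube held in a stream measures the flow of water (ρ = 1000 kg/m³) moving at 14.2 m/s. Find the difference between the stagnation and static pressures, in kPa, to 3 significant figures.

ΔP = 101 kPa

Bernoulli between the free stream and the stagnation point: ½ρv² = P_stag − P_static.
ΔP = ½·1000·14.2² = 101000 Pa.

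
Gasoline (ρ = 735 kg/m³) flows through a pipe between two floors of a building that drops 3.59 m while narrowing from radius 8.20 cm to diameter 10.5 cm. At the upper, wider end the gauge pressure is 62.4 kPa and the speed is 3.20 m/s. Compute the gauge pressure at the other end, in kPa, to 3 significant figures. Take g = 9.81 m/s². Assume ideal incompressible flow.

69.7 kPa

By continuity, v₂ = v₁·A₁/A₂ = 3.20·(211/86.6) = 7.81 m/s.
Applying Bernoulli between the two ends and solving for P₂: P₂ = P₁ + ½ρ(v₁² − v₂²) − ρgΔh.
P₂ = 62400 + ½·735·(3.20² − 7.81²) − 735·9.81·(−3.59) = 62400 + (-18600) − (-25900) = 69700 Pa.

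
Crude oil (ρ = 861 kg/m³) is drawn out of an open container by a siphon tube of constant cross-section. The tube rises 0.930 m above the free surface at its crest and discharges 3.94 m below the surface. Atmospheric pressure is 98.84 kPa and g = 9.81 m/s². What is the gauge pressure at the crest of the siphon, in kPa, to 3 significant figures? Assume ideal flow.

From the surface to the outlet (both open to atmosphere, surface at rest): v = √(2g·h_out) = √(2·9.81·3.94) = 8.79 m/s.
The bore is uniform, so the speed at the crest is the same v. Bernoulli surface→crest: P_atm = P_top + ½ρv² + ρg·h_top.
P_top = 98840 − ½·861·8.79² − 861·9.81·0.930 = 57700 Pa. So P_gauge = P_top − P_atm = -41100 Pa.

P_gauge ≈ -41.1 kPa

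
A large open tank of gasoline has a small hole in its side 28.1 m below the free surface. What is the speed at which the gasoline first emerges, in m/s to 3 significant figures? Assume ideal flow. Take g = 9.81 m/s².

Bernoulli from surface to hole (P equal, v_surface ≈ 0): v = √(2gh) = √(2×9.81×28.1) = 23.5 m/s.

23.5 m/s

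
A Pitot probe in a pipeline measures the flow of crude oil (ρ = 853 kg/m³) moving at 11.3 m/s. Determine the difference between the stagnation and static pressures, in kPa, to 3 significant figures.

At the stagnation point the flow is brought to rest, so Bernoulli gives P_stag − P_static = ½ρv².
ΔP = ½·853·11.3² = 54500 Pa.

ΔP = 54.5 kPa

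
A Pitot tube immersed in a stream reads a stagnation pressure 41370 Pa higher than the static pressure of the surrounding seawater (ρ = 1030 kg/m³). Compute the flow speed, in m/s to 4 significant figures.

v ≈ 8.963 m/s

The dynamic pressure equals the rise in static pressure at the stagnation point: ΔP = ½ρv².
v = √(2ΔP/ρ) = √(2·41370/1030) = 8.963 m/s.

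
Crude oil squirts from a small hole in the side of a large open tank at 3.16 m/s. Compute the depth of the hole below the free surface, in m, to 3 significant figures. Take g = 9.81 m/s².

h ≈ 0.509 m

For a small hole in a large open tank, ½v² = gh, giving h = v²/(2g).
h = 3.16²/(2·9.81) = 9.99/19.62 = 0.509 m.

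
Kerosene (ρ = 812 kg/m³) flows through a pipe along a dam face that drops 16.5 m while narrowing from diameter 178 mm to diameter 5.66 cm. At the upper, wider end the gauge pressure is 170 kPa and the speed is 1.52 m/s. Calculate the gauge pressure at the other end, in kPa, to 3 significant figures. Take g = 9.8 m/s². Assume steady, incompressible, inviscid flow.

P₂ = 210 kPa

Mass conservation (A₁v₁ = A₂v₂) gives v₂ = 1.52 × 249/25.2 = 15.0 m/s.
Energy conservation along the streamline gives P₂ = P₁ − ½ρ(v₂² − v₁²) − ρg(h₂ − h₁).
P₂ = 170000 + ½·812·(1.52² − 15.0²) − 812·9.8·(−16.5) = 170000 + (-90800) − (-131000) = 210000 Pa.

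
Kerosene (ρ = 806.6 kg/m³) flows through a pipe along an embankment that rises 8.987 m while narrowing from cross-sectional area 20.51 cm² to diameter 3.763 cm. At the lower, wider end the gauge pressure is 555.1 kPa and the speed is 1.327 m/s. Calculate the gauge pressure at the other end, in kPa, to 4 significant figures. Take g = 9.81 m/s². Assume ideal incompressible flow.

P₂ ≈ 482.3 kPa

The volume flow rate is constant, so v₂ = (A₁/A₂)v₁ = (20.51/11.12)·1.327 = 2.447 m/s.
Applying Bernoulli between the two ends and solving for P₂: P₂ = P₁ + ½ρ(v₁² − v₂²) − ρgΔh.
P₂ = 555100 + ½·806.6·(1.327² − 2.447²) − 806.6·9.81·(+8.987) = 555100 + (-1705) − (71110) = 482300 Pa.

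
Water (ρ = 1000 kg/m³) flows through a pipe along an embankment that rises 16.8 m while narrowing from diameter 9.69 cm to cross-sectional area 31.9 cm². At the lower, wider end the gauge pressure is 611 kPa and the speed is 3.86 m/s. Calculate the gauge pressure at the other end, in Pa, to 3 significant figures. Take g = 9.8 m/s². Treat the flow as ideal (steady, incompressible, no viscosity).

P₂ ≈ 414000 Pa

The volume flow rate is constant, so v₂ = (A₁/A₂)v₁ = (73.7/31.9)·3.86 = 8.92 m/s.
Bernoulli: P₁ + ½ρv₁² + ρg h₁ = P₂ + ½ρv₂² + ρg h₂, so P₂ = P₁ + ½ρ(v₁² − v₂²) − ρg(h₂ − h₁).
P₂ = 611000 + ½·1000·(3.86² − 8.92²) − 1000·9.8·(+16.8) = 611000 + (-32400) − (165000) = 414000 Pa.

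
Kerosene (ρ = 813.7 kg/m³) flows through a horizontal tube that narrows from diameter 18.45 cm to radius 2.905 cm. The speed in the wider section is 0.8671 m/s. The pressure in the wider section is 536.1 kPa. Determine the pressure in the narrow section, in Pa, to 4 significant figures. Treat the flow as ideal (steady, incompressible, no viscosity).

505300 Pa

Continuity gives A₁v₁ = A₂v₂, so v₂ = (267.4 cm²)/(26.51 cm²) × 0.8671 m/s = 8.744 m/s.
Bernoulli (h₁ = h₂): P₁ − P₂ = ½ρ(v₂² − v₁²).
P₂ = P₁ − ½ρ(v₂² − v₁²) = 536100 − ½·813.7·(8.744² − 0.8671²) = 536100 − 30800 = 505300 Pa.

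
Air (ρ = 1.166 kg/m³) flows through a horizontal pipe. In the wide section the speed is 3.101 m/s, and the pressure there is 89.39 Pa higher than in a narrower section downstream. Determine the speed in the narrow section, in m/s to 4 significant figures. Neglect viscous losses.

With h₁ = h₂, rearranging Bernoulli gives v₂ = √(v₁² + 2ΔP/ρ).
v₂ = √(3.101² + 2·89.39/1.166) = √(9.616 + 153.3) = 12.76 m/s.

12.76 m/s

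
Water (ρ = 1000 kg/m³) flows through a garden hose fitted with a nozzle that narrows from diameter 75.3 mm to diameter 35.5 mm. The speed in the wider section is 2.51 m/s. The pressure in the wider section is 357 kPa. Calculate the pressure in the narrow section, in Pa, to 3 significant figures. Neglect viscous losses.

Mass conservation (A₁v₁ = A₂v₂) gives v₂ = 2.51 × 44.5/9.90 = 11.3 m/s.
The pipe is horizontal, so Bernoulli reduces to P₁ + ½ρv₁² = P₂ + ½ρv₂².
P₂ = P₁ − ½ρ(v₂² − v₁²) = 357000 − ½·1000·(11.3² − 2.51²) = 357000 − 60600 = 296000 Pa.

296000 Pa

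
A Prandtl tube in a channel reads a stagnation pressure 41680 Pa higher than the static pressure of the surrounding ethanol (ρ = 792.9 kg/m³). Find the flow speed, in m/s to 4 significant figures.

The dynamic pressure equals the rise in static pressure at the stagnation point: ΔP = ½ρv².
v = √(2ΔP/ρ) = √(2·41680/792.9) = 10.25 m/s.

10.25 m/s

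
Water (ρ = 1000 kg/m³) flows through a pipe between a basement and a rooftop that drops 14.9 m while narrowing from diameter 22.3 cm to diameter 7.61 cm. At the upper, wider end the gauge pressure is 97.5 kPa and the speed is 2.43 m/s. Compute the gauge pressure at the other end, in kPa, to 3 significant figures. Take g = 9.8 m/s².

Continuity gives A₁v₁ = A₂v₂, so v₂ = (391 cm²)/(45.5 cm²) × 2.43 m/s = 20.9 m/s.
Energy conservation along the streamline gives P₂ = P₁ − ½ρ(v₂² − v₁²) − ρg(h₂ − h₁).
P₂ = 97500 + ½·1000·(2.43² − 20.9²) − 1000·9.8·(−14.9) = 97500 + (-215000) − (-146000) = 28800 Pa.

28.8 kPa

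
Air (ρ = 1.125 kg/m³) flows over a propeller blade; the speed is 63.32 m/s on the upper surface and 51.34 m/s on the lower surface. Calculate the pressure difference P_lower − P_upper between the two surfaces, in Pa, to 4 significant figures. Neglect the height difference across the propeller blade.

The pressure is lower where the speed is higher: ΔP = ½ρ(v_up² − v_low²).
ΔP = ½·1.125·(63.32² − 51.34²) = 772.7 Pa.

772.7 Pa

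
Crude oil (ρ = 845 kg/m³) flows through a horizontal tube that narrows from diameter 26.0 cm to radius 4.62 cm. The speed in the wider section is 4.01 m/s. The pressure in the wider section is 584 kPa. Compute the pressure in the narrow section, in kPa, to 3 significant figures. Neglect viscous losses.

The volume flow rate is constant, so v₂ = (A₁/A₂)v₁ = (531/67.1)·4.01 = 31.8 m/s.
The pipe is horizontal, so Bernoulli reduces to P₁ + ½ρv₁² = P₂ + ½ρv₂².
P₂ = P₁ − ½ρ(v₂² − v₁²) = 584000 − ½·845·(31.8² − 4.01²) = 584000 − 419000 = 165000 Pa.

165 kPa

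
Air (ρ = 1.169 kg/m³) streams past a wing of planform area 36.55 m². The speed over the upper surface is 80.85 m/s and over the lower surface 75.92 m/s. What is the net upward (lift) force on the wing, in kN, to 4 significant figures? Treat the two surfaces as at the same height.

The faster flow above has the lower pressure; Bernoulli (same height) gives ΔP = ½ρ(v_up² − v_low²).
ΔP = ½·1.169·(80.85² − 75.92²) = 451.7 Pa.
Lift = ΔP · A = 451.7 × 36.55 = 16510 N.

F = 16.51 kN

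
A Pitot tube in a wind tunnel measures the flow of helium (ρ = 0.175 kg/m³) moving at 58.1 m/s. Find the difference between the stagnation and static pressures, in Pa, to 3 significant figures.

At the stagnation point the flow is brought to rest, so Bernoulli gives P_stag − P_static = ½ρv².
ΔP = ½·0.175·58.1² = 295 Pa.

ΔP ≈ 295 Pa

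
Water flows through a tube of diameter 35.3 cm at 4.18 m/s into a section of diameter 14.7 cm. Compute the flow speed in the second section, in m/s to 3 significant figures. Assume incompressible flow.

Continuity gives A₁v₁ = A₂v₂, so v₂ = (979 cm²)/(170 cm²) × 4.18 m/s = 24.1 m/s.

24.1 m/s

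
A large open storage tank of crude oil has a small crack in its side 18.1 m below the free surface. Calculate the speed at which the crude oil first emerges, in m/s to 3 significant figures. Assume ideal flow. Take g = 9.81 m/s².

v ≈ 18.8 m/s

The surface is effectively still and both ends are open, so ½v² = gh and v = √(2·9.81·18.1) = 18.8 m/s.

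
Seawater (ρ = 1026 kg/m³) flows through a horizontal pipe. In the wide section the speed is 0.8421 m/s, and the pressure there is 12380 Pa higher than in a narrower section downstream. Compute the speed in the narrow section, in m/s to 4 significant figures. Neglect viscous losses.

Along the level pipe P + ½ρv² is conserved, hence v₂² = v₁² + 2(P₁ − P₂)/ρ.
v₂ = √(0.8421² + 2·12380/1026) = √(0.7091 + 24.13) = 4.984 m/s.

v₂ ≈ 4.984 m/s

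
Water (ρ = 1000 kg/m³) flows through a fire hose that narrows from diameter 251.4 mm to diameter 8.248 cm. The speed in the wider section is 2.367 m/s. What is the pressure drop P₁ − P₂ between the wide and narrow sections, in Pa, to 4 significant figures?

Continuity gives A₁v₁ = A₂v₂, so v₂ = (496.4 cm²)/(53.43 cm²) × 2.367 m/s = 21.99 m/s.
Along the horizontal streamline, P + ½ρv² is constant.
P₁ − P₂ = ½·1000·(21.99² − 2.367²) = ½·1000·478.0 = 239000 Pa.

ΔP = 239000 Pa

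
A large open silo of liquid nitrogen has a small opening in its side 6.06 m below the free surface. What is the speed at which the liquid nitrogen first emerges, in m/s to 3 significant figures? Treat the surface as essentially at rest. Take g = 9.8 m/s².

10.9 m/s

Bernoulli from surface to hole (P equal, v_surface ≈ 0): v = √(2gh) = √(2×9.8×6.06) = 10.9 m/s.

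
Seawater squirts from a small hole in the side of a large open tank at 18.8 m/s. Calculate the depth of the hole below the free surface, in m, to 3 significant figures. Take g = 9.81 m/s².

Inverting v = √(2gh) gives h = v² / 2g.
h = 18.8²/(2·9.81) = 353/19.62 = 18.0 m.

h ≈ 18.0 m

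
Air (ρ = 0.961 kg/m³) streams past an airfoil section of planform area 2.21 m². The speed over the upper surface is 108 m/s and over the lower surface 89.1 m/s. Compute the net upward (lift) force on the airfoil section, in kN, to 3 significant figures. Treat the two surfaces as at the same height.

F ≈ 3.96 kN

From P + ½ρv² = const at equal height, P_low − P_up = ½ρ(v_up² − v_low²).
ΔP = ½·0.961·(108² − 89.1²) = 1790 Pa.
Lift = ΔP · A = 1790 × 2.21 = 3960 N.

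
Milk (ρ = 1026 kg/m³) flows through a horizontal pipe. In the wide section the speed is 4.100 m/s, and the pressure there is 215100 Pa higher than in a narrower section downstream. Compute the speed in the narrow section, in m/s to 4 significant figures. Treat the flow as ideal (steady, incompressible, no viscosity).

20.88 m/s

With h₁ = h₂, rearranging Bernoulli gives v₂ = √(v₁² + 2ΔP/ρ).
v₂ = √(4.100² + 2·215100/1026) = √(16.81 + 419.3) = 20.88 m/s.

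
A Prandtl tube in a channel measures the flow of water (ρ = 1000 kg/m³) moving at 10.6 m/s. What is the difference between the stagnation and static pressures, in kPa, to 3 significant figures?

At the stagnation point the flow is brought to rest, so Bernoulli gives P_stag − P_static = ½ρv².
ΔP = ½·1000·10.6² = 56200 Pa.

ΔP = 56.2 kPa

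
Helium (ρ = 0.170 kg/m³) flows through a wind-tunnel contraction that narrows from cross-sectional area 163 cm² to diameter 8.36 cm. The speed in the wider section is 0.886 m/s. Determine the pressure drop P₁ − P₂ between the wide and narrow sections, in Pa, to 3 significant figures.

0.522 Pa

Continuity gives A₁v₁ = A₂v₂, so v₂ = (163 cm²)/(54.9 cm²) × 0.886 m/s = 2.63 m/s.
The pipe is horizontal, so Bernoulli reduces to P₁ + ½ρv₁² = P₂ + ½ρv₂².
P₁ − P₂ = ½·0.170·(2.63² − 0.886²) = ½·0.170·6.14 = 0.522 Pa.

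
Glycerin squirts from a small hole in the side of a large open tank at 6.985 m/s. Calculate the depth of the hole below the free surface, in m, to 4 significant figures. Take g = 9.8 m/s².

Inverting v = √(2gh) gives h = v² / 2g.
h = 6.985²/(2·9.8) = 48.79/19.60 = 2.489 m.

h ≈ 2.489 m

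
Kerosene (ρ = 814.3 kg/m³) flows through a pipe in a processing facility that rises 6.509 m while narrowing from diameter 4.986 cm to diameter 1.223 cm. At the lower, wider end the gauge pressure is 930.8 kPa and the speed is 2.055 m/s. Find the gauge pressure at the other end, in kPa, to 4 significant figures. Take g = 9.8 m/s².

Continuity gives A₁v₁ = A₂v₂, so v₂ = (19.53 cm²)/(1.175 cm²) × 2.055 m/s = 34.16 m/s.
Energy conservation along the streamline gives P₂ = P₁ − ½ρ(v₂² − v₁²) − ρg(h₂ − h₁).
P₂ = 930800 + ½·814.3·(2.055² − 34.16²) − 814.3·9.8·(+6.509) = 930800 + (-473300) − (51940) = 405600 Pa.

P₂ ≈ 405.6 kPa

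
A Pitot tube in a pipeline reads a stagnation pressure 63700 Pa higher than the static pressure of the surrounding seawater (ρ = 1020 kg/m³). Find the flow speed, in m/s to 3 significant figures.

The dynamic pressure equals the rise in static pressure at the stagnation point: ΔP = ½ρv².
v = √(2ΔP/ρ) = √(2·63700/1020) = 11.2 m/s.

11.2 m/s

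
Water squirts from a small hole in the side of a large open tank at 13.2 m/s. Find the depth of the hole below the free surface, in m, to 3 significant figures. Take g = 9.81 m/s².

Inverting v = √(2gh) gives h = v² / 2g.
h = 13.2²/(2·9.81) = 174/19.62 = 8.88 m.

h = 8.88 m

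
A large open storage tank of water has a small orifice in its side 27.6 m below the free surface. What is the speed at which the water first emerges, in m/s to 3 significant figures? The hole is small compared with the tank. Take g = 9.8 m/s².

With the surface at rest and both surface and jet at atmospheric pressure, Bernoulli gives ρg h = ½ρv², so v = √(2gh) = √(2·9.8·27.6) = 23.3 m/s.

v ≈ 23.3 m/s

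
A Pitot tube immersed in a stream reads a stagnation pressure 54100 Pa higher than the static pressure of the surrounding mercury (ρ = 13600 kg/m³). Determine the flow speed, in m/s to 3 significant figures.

At the stagnation point the flow is brought to rest, so Bernoulli gives P_stag − P_static = ½ρv².
v = √(2ΔP/ρ) = √(2·54100/13600) = 2.82 m/s.

v ≈ 2.82 m/s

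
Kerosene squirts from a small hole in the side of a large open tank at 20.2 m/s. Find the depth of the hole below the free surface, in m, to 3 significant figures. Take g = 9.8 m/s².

h ≈ 20.8 m

Inverting v = √(2gh) gives h = v² / 2g.
h = 20.2²/(2·9.8) = 408/19.60 = 20.8 m.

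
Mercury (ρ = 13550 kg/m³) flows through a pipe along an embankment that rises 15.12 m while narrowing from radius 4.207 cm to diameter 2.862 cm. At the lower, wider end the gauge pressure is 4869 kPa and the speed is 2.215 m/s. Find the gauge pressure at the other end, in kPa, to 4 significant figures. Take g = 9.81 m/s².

P₂ = 409.3 kPa

Mass conservation (A₁v₁ = A₂v₂) gives v₂ = 2.215 × 55.60/6.433 = 19.14 m/s.
Applying Bernoulli between the two ends and solving for P₂: P₂ = P₁ + ½ρ(v₁² − v₂²) − ρgΔh.
P₂ = 4869000 + ½·13550·(2.215² − 19.14²) − 13550·9.81·(+15.12) = 4869000 + (-2450000) − (2010000) = 409300 Pa.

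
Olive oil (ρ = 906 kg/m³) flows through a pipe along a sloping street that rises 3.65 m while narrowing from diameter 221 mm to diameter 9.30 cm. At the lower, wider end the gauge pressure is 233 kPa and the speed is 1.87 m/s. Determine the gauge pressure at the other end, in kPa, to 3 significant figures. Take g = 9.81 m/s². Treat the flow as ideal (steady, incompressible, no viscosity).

Continuity gives A₁v₁ = A₂v₂, so v₂ = (384 cm²)/(67.9 cm²) × 1.87 m/s = 10.6 m/s.
Applying Bernoulli between the two ends and solving for P₂: P₂ = P₁ + ½ρ(v₁² − v₂²) − ρgΔh.
P₂ = 233000 + ½·906·(1.87² − 10.6²) − 906·9.81·(+3.65) = 233000 + (-48900) − (32400) = 152000 Pa.

152 kPa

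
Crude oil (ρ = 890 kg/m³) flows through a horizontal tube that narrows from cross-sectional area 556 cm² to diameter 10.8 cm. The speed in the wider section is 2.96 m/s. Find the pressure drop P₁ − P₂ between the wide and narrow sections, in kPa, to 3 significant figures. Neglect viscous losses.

By continuity, v₂ = v₁·A₁/A₂ = 2.96·(556/91.6) = 18.0 m/s.
With no height change, Bernoulli's equation is P₁ + ½ρv₁² = P₂ + ½ρv₂².
P₁ − P₂ = ½·890·(18.0² − 2.96²) = ½·890·314 = 140000 Pa.

140 kPa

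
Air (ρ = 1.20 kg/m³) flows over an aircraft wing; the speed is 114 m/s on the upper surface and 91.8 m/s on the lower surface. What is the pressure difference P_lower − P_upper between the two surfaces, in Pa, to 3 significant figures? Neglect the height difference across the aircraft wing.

ΔP = 2740 Pa

With negligible Δh, P + ½ρv² is constant, so P_low − P_up = ½ρ(v_up² − v_low²).
ΔP = ½·1.20·(114² − 91.8²) = 2740 Pa.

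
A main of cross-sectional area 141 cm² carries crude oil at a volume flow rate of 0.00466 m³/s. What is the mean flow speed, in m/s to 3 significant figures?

Q = 0.00466 m³/s = 0.00466 m³/s.
v = Q/A = 0.00466 / 0.0141 = 0.330 m/s.

v ≈ 0.330 m/s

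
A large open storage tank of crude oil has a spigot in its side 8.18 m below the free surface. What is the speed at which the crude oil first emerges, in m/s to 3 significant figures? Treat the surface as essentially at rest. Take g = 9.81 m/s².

The surface is effectively still and both ends are open, so ½v² = gh and v = √(2·9.81·8.18) = 12.7 m/s.

v ≈ 12.7 m/s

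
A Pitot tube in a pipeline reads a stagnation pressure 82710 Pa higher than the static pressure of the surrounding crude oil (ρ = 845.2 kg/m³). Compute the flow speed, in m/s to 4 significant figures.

The dynamic pressure equals the rise in static pressure at the stagnation point: ΔP = ½ρv².
v = √(2ΔP/ρ) = √(2·82710/845.2) = 13.99 m/s.

v ≈ 13.99 m/s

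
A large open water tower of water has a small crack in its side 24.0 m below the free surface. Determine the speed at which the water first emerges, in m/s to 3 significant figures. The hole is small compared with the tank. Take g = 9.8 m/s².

The surface is effectively still and both ends are open, so ½v² = gh and v = √(2·9.8·24.0) = 21.7 m/s.

v ≈ 21.7 m/s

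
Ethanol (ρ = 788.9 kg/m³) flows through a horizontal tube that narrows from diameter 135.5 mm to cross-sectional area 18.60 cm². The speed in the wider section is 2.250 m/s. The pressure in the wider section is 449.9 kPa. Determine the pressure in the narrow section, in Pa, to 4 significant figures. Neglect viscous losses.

By continuity, v₂ = v₁·A₁/A₂ = 2.250·(144.2/18.60) = 17.44 m/s.
With no height change, Bernoulli's equation is P₁ + ½ρv₁² = P₂ + ½ρv₂².
P₂ = P₁ − ½ρ(v₂² − v₁²) = 449900 − ½·788.9·(17.44² − 2.250²) = 449900 − 118000 = 331900 Pa.

P₂ = 331900 Pa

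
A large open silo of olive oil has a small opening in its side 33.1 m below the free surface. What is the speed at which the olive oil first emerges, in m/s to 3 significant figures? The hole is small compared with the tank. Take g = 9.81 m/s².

v = 25.5 m/s

Torricelli's result v = √(2gh) gives v = √(2·9.81·33.1) = 25.5 m/s.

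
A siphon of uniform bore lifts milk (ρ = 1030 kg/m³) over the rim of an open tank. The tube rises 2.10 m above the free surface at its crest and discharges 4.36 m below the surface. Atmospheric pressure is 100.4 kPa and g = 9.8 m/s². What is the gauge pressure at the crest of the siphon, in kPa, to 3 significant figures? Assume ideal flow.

The outlet speed comes from Torricelli: v = √(2g·4.36) = 9.24 m/s.
The bore is uniform, so the speed at the crest is the same v. Bernoulli surface→crest: P_atm = P_top + ½ρv² + ρg·h_top.
P_top = 100400 − ½·1030·9.24² − 1030·9.8·2.10 = 35200 Pa. So P_gauge = P_top − P_atm = -65200 Pa.

-65.2 kPa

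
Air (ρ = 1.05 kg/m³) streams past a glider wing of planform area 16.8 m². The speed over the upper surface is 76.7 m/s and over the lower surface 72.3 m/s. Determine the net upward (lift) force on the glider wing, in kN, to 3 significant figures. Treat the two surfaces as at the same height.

From P + ½ρv² = const at equal height, P_low − P_up = ½ρ(v_up² − v_low²).
ΔP = ½·1.05·(76.7² − 72.3²) = 344 Pa.
Lift = ΔP · A = 344 × 16.8 = 5780 N.

F ≈ 5.78 kN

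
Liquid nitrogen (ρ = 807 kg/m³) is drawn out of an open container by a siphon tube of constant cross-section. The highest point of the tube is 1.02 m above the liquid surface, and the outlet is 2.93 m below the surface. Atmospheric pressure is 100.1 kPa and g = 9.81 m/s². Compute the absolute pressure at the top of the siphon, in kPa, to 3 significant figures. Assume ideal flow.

Bernoulli surface→outlet gives ½v² = g·h_out, so v = √(2·9.81·2.93) = 7.58 m/s.
The bore is uniform, so the speed at the crest is the same v. Bernoulli surface→crest: P_atm = P_top + ½ρv² + ρg·h_top.
P_top = 100100 − ½·807·7.58² − 807·9.81·1.02 = 68800 Pa.

P_top ≈ 68.8 kPa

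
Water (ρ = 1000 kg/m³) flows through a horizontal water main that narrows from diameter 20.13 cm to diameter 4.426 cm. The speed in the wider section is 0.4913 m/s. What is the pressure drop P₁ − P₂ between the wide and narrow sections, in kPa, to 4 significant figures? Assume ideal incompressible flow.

By continuity, v₂ = v₁·A₁/A₂ = 0.4913·(318.3/15.39) = 10.16 m/s.
The pipe is horizontal, so Bernoulli reduces to P₁ + ½ρv₁² = P₂ + ½ρv₂².
P₁ − P₂ = ½·1000·(10.16² − 0.4913²) = ½·1000·103.0 = 51520 Pa.

51.52 kPa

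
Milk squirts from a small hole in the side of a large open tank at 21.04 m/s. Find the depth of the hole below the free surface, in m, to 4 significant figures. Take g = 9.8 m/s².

For a small hole in a large open tank, ½v² = gh, giving h = v²/(2g).
h = 21.04²/(2·9.8) = 442.7/19.60 = 22.59 m.

22.59 m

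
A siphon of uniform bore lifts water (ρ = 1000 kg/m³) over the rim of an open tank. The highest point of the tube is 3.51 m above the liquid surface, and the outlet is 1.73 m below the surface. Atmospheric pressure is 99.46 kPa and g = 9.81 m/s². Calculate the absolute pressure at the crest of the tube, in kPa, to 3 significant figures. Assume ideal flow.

From the surface to the outlet (both open to atmosphere, surface at rest): v = √(2g·h_out) = √(2·9.81·1.73) = 5.83 m/s.
The bore is uniform, so the speed at the crest is the same v. Bernoulli surface→crest: P_atm = P_top + ½ρv² + ρg·h_top.
P_top = 99460 − ½·1000·5.83² − 1000·9.81·3.51 = 48100 Pa.

P_top ≈ 48.1 kPa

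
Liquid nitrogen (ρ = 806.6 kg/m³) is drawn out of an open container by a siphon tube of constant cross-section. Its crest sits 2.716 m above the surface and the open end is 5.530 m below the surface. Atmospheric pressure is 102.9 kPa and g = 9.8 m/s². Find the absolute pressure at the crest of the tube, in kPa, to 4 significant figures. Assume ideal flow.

The outlet speed comes from Torricelli: v = √(2g·5.530) = 10.41 m/s.
With constant cross-section the crest speed equals v; applying Bernoulli from the surface up to the crest, P_top = P_atm − ½ρv² − ρg·h_top.
P_top = 102900 − ½·806.6·10.41² − 806.6·9.8·2.716 = 37720 Pa.

P_top = 37.72 kPa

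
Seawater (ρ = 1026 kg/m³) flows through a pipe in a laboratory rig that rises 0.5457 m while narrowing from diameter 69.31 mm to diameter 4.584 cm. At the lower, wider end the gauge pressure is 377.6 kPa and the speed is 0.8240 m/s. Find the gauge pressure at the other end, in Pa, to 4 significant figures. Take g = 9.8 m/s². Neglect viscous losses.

Continuity gives A₁v₁ = A₂v₂, so v₂ = (37.73 cm²)/(16.50 cm²) × 0.8240 m/s = 1.884 m/s.
Applying Bernoulli between the two ends and solving for P₂: P₂ = P₁ + ½ρ(v₁² − v₂²) − ρgΔh.
P₂ = 377600 + ½·1026·(0.8240² − 1.884²) − 1026·9.8·(+0.5457) = 377600 + (-1472) − (5487) = 370600 Pa.

370600 Pa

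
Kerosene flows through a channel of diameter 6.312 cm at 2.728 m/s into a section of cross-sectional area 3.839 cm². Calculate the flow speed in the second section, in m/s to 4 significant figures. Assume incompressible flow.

The volume flow rate is constant, so v₂ = (A₁/A₂)v₁ = (31.29/3.839)·2.728 = 22.24 m/s.

v₂ ≈ 22.24 m/s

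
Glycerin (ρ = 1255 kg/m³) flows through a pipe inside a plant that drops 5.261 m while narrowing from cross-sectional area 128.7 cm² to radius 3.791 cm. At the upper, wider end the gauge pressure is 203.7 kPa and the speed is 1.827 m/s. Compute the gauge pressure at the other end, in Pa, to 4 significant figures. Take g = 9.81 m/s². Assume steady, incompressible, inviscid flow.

P₂ ≈ 253500 Pa

Continuity gives A₁v₁ = A₂v₂, so v₂ = (128.7 cm²)/(45.15 cm²) × 1.827 m/s = 5.208 m/s.
Energy conservation along the streamline gives P₂ = P₁ − ½ρ(v₂² − v₁²) − ρg(h₂ − h₁).
P₂ = 203700 + ½·1255·(1.827² − 5.208²) − 1255·9.81·(−5.261) = 203700 + (-14920) − (-64770) = 253500 Pa.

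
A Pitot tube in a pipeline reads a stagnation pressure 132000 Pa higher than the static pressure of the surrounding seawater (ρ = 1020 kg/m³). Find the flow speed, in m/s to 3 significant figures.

At the stagnation point the flow is brought to rest, so Bernoulli gives P_stag − P_static = ½ρv².
v = √(2ΔP/ρ) = √(2·132000/1020) = 16.1 m/s.

v ≈ 16.1 m/s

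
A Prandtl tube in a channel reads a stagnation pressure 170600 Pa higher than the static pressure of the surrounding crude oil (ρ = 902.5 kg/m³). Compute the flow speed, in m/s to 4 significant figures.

v ≈ 19.44 m/s

Bernoulli between the free stream and the stagnation point: ½ρv² = P_stag − P_static.
v = √(2ΔP/ρ) = √(2·170600/902.5) = 19.44 m/s.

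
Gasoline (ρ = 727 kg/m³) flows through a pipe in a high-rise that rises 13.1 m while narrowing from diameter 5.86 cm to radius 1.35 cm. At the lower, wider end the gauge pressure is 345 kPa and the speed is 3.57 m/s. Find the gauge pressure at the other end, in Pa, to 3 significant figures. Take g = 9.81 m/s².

P₂ = 153000 Pa

Mass conservation (A₁v₁ = A₂v₂) gives v₂ = 3.57 × 27.0/5.73 = 16.8 m/s.
Bernoulli: P₁ + ½ρv₁² + ρg h₁ = P₂ + ½ρv₂² + ρg h₂, so P₂ = P₁ + ½ρ(v₁² − v₂²) − ρg(h₂ − h₁).
P₂ = 345000 + ½·727·(3.57² − 16.8²) − 727·9.81·(+13.1) = 345000 + (-98200) − (93400) = 153000 Pa.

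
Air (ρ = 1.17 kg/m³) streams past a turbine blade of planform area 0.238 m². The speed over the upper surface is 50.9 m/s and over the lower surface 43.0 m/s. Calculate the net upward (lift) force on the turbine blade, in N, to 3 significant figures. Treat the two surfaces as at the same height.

F ≈ 103 N

The faster flow above has the lower pressure; Bernoulli (same height) gives ΔP = ½ρ(v_up² − v_low²).
ΔP = ½·1.17·(50.9² − 43.0²) = 434 Pa.
Lift = ΔP · A = 434 × 0.238 = 103 N.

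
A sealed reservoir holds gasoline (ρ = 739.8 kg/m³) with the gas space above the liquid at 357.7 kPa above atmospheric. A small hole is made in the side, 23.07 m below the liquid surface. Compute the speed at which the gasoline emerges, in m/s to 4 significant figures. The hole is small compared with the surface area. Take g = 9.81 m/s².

v ≈ 37.68 m/s

Take point 1 at the surface (v₁ ≈ 0) and point 2 at the hole (at atmospheric pressure). Bernoulli: P₁ + ρg h = P_atm + ½ρv₂².
With P₁ − P_atm = 357700 Pa, v₂ = √(2gh + 2ΔP/ρ) = √(2·9.81·23.07 + 2·357700/739.8) = 37.68 m/s.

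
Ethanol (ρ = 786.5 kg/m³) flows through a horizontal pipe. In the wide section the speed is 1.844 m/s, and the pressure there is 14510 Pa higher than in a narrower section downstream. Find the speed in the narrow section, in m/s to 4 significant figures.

With h₁ = h₂, rearranging Bernoulli gives v₂ = √(v₁² + 2ΔP/ρ).
v₂ = √(1.844² + 2·14510/786.5) = √(3.400 + 36.90) = 6.348 m/s.

v₂ ≈ 6.348 m/s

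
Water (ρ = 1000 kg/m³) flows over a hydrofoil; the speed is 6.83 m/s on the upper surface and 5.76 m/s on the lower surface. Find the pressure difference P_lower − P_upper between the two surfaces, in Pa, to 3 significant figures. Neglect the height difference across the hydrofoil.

ΔP ≈ 6740 Pa

With negligible Δh, P + ½ρv² is constant, so P_low − P_up = ½ρ(v_up² − v_low²).
ΔP = ½·1000·(6.83² − 5.76²) = 6740 Pa.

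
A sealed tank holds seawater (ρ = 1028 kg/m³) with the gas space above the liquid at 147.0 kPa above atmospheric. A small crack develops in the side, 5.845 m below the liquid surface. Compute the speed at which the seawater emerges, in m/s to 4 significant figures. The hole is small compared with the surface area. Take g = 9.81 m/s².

Take point 1 at the surface (v₁ ≈ 0) and point 2 at the hole (at atmospheric pressure). Bernoulli: P₁ + ρg h = P_atm + ½ρv₂².
With P₁ − P_atm = 147000 Pa, v₂ = √(2gh + 2ΔP/ρ) = √(2·9.81·5.845 + 2·147000/1028) = 20.02 m/s.

v ≈ 20.02 m/s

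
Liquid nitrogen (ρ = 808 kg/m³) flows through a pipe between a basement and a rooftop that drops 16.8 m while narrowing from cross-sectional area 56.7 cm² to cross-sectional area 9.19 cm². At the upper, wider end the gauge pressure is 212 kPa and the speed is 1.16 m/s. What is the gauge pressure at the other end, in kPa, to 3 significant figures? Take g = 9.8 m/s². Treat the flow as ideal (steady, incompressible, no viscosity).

The volume flow rate is constant, so v₂ = (A₁/A₂)v₁ = (56.7/9.19)·1.16 = 7.16 m/s.
Bernoulli: P₁ + ½ρv₁² + ρg h₁ = P₂ + ½ρv₂² + ρg h₂, so P₂ = P₁ + ½ρ(v₁² − v₂²) − ρg(h₂ − h₁).
P₂ = 212000 + ½·808·(1.16² − 7.16²) − 808·9.8·(−16.8) = 212000 + (-20100) − (-133000) = 325000 Pa.

P₂ = 325 kPa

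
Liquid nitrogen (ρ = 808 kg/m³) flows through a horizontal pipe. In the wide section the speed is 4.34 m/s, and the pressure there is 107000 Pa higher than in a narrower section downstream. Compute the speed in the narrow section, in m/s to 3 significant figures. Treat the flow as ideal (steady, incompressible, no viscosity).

Horizontal Bernoulli: P₁ + ½ρv₁² = P₂ + ½ρv₂², so v₂² = v₁² + 2(P₁ − P₂)/ρ.
v₂ = √(4.34² + 2·107000/808) = √(18.8 + 265) = 16.8 m/s.

16.8 m/s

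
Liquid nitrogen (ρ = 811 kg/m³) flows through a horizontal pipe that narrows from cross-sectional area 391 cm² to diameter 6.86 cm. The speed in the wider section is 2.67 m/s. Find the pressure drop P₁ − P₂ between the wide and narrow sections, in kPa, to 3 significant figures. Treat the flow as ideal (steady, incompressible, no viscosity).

Mass conservation (A₁v₁ = A₂v₂) gives v₂ = 2.67 × 391/37.0 = 28.2 m/s.
Along the horizontal streamline, P + ½ρv² is constant.
P₁ − P₂ = ½·811·(28.2² − 2.67²) = ½·811·791 = 321000 Pa.

ΔP ≈ 321 kPa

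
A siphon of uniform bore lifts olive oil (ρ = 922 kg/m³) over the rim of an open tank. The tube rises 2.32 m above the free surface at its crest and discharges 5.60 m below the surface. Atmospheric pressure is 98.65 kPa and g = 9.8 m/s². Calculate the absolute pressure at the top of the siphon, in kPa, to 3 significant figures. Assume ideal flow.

P_top ≈ 27.1 kPa

The outlet speed comes from Torricelli: v = √(2g·5.60) = 10.5 m/s.
The bore is uniform, so the speed at the crest is the same v. Bernoulli surface→crest: P_atm = P_top + ½ρv² + ρg·h_top.
P_top = 98650 − ½·922·10.5² − 922·9.8·2.32 = 27100 Pa.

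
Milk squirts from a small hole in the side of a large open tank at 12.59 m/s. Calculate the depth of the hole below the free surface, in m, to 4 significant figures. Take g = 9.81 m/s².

h ≈ 8.079 m

Torricelli: v = √(2gh), so h = v²/(2g).
h = 12.59²/(2·9.81) = 158.5/19.62 = 8.079 m.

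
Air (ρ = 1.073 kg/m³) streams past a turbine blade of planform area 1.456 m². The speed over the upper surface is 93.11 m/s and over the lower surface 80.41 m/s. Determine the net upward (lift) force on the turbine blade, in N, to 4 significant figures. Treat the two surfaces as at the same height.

F = 1721 N

The faster flow above has the lower pressure; Bernoulli (same height) gives ΔP = ½ρ(v_up² − v_low²).
ΔP = ½·1.073·(93.11² − 80.41²) = 1182 Pa.
Lift = ΔP · A = 1182 × 1.456 = 1721 N.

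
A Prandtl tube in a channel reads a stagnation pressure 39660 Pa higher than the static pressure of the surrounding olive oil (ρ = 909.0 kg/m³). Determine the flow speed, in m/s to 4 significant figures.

The dynamic pressure equals the rise in static pressure at the stagnation point: ΔP = ½ρv².
v = √(2ΔP/ρ) = √(2·39660/909.0) = 9.341 m/s.

v = 9.341 m/s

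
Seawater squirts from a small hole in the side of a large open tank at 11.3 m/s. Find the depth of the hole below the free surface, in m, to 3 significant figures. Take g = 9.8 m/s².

h = 6.51 m

Torricelli: v = √(2gh), so h = v²/(2g).
h = 11.3²/(2·9.8) = 128/19.60 = 6.51 m.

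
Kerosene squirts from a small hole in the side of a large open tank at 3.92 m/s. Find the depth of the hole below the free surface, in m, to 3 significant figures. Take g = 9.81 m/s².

For a small hole in a large open tank, ½v² = gh, giving h = v²/(2g).
h = 3.92²/(2·9.81) = 15.4/19.62 = 0.783 m.

h = 0.783 m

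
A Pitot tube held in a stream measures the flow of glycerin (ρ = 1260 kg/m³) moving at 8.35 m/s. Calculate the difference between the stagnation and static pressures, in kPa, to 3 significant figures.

The dynamic pressure equals the rise in static pressure at the stagnation point: ΔP = ½ρv².
ΔP = ½·1260·8.35² = 43900 Pa.

ΔP ≈ 43.9 kPa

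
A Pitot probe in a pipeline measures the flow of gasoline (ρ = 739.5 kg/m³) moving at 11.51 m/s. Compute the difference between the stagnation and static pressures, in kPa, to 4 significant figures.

ΔP ≈ 48.98 kPa

Bernoulli between the free stream and the stagnation point: ½ρv² = P_stag − P_static.
ΔP = ½·739.5·11.51² = 48980 Pa.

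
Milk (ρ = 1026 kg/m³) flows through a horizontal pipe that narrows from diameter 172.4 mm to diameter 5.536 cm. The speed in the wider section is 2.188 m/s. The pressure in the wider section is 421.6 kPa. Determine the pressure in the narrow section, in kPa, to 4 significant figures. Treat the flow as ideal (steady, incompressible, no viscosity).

P₂ ≈ 193.1 kPa

Mass conservation (A₁v₁ = A₂v₂) gives v₂ = 2.188 × 233.4/24.07 = 21.22 m/s.
With no height change, Bernoulli's equation is P₁ + ½ρv₁² = P₂ + ½ρv₂².
P₂ = P₁ − ½ρ(v₂² − v₁²) = 421600 − ½·1026·(21.22² − 2.188²) = 421600 − 228500 = 193100 Pa.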